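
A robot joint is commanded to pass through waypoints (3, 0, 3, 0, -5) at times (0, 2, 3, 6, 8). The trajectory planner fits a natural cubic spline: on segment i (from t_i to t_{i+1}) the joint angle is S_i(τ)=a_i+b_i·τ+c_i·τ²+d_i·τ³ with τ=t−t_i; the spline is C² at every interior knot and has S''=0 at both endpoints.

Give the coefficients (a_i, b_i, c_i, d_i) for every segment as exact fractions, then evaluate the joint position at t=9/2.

  seg 0: a=3 b=-667/208 c=0 d=355/832
  seg 1: a=0 b=199/104 c=1065/416 d=-613/416
  seg 2: a=3 b=1087/416 c=-387/208 d=7/32
  seg 3: a=0 b=-275/104 c=45/416 d=-15/832
S(9/2) = 11553/3328

Δ: Δ0=-3/2, Δ1=3, Δ2=-1, Δ3=-5/2
row 1: diag=6, rhs=27; c'=1/6, d'=9/2
row 2: denom=8−1·1/6=47/6; d'=(-24−1·9/2)/(47/6)=-171/47
row 3: denom=10−3·18/47=416/47; d'=(-9−3·-171/47)/(416/47)=45/208
back: M3=45/208
back: M2=-171/47−18/47·45/208=-387/104
back: M1=9/2−1/6·-387/104=1065/208
M: M0=0, M1=1065/208, M2=-387/104, M3=45/208, M4=0
seg 0: a=3, c=M0/2=0, d=(M1−M0)/(6·2)=355/832, b=Δ0−h0·(2M0+M1)/6=-667/208
seg 1: a=0, c=M1/2=1065/416, d=(M2−M1)/(6·1)=-613/416, b=Δ1−h1·(2M1+M2)/6=199/104
seg 2: a=3, c=M2/2=-387/208, d=(M3−M2)/(6·3)=7/32, b=Δ2−h2·(2M2+M3)/6=1087/416
seg 3: a=0, c=M3/2=45/416, d=(M4−M3)/(6·2)=-15/832, b=Δ3−h3·(2M3+M4)/6=-275/104
t_q=9/2 → seg 2, τ=3/2; S=3+1087/416·τ+-387/208·τ²+7/32·τ³=11553/3328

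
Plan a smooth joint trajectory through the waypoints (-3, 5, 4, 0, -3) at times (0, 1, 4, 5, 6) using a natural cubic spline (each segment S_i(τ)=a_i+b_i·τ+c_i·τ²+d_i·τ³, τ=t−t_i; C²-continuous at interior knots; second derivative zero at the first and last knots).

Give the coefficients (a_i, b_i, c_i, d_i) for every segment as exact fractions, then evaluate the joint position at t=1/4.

  seg 0: a=-3 b=2861/318 c=0 d=-317/318
  seg 1: a=5 b=955/159 c=-317/106 d=31/106
  seg 2: a=4 b=-1285/318 c=-19/53 d=127/318
  seg 3: a=0 b=-566/159 c=89/106 d=-89/318
S(1/4) = -5199/6784

Δ: Δ0=8, Δ1=-1/3, Δ2=-4, Δ3=-3
row 1: diag=8, rhs=-50; c'=3/8, d'=-25/4
row 2: denom=8−3·3/8=55/8; d'=(-22−3·-25/4)/(55/8)=-26/55
row 3: denom=4−1·8/55=212/55; d'=(6−1·-26/55)/(212/55)=89/53
back: M3=89/53
back: M2=-26/55−8/55·89/53=-38/53
back: M1=-25/4−3/8·-38/53=-317/53
M: M0=0, M1=-317/53, M2=-38/53, M3=89/53, M4=0
seg 0: a=-3, c=M0/2=0, d=(M1−M0)/(6·1)=-317/318, b=Δ0−h0·(2M0+M1)/6=2861/318
seg 1: a=5, c=M1/2=-317/106, d=(M2−M1)/(6·3)=31/106, b=Δ1−h1·(2M1+M2)/6=955/159
seg 2: a=4, c=M2/2=-19/53, d=(M3−M2)/(6·1)=127/318, b=Δ2−h2·(2M2+M3)/6=-1285/318
seg 3: a=0, c=M3/2=89/106, d=(M4−M3)/(6·1)=-89/318, b=Δ3−h3·(2M3+M4)/6=-566/159
t_q=1/4 → seg 0, τ=1/4; S=-3+2861/318·τ+0·τ²+-317/318·τ³=-5199/6784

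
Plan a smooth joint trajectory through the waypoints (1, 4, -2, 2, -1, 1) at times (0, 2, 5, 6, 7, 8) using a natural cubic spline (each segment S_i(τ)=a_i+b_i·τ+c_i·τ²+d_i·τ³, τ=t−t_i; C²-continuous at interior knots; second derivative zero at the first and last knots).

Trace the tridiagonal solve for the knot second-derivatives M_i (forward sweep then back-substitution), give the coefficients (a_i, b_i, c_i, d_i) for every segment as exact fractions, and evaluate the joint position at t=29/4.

  seg 0: a=1 b=247/82 c=0 d=-31/82
  seg 1: a=4 b=-125/82 c=-93/41 d=173/246
  seg 2: a=-2 b=158/41 c=333/82 d=-321/82
  seg 3: a=2 b=19/82 c=-315/41 d=365/82
  seg 4: a=-1 b=-73/41 c=465/82 d=-155/82
S(29/4) = -5879/5248

Δ: Δ0=3/2, Δ1=-2, Δ2=4, Δ3=-3, Δ4=2
row 1: diag=10, rhs=-21; c'=3/10, d'=-21/10
row 2: denom=8−3·3/10=71/10; d'=(36−3·-21/10)/(71/10)=423/71
row 3: denom=4−1·10/71=274/71; d'=(-42−1·423/71)/(274/71)=-3405/274
row 4: denom=4−1·71/274=1025/274; d'=(30−1·-3405/274)/(1025/274)=465/41
back: M4=465/41
back: M3=-3405/274−71/274·465/41=-630/41
back: M2=423/71−10/71·-630/41=333/41
back: M1=-21/10−3/10·333/41=-186/41
M: M0=0, M1=-186/41, M2=333/41, M3=-630/41, M4=465/41, M5=0
seg 0: a=1, c=M0/2=0, d=(M1−M0)/(6·2)=-31/82, b=Δ0−h0·(2M0+M1)/6=247/82
seg 1: a=4, c=M1/2=-93/41, d=(M2−M1)/(6·3)=173/246, b=Δ1−h1·(2M1+M2)/6=-125/82
seg 2: a=-2, c=M2/2=333/82, d=(M3−M2)/(6·1)=-321/82, b=Δ2−h2·(2M2+M3)/6=158/41
seg 3: a=2, c=M3/2=-315/41, d=(M4−M3)/(6·1)=365/82, b=Δ3−h3·(2M3+M4)/6=19/82
seg 4: a=-1, c=M4/2=465/82, d=(M5−M4)/(6·1)=-155/82, b=Δ4−h4·(2M4+M5)/6=-73/41
t_q=29/4 → seg 4, τ=1/4; S=-1+-73/41·τ+465/82·τ²+-155/82·τ³=-5879/5248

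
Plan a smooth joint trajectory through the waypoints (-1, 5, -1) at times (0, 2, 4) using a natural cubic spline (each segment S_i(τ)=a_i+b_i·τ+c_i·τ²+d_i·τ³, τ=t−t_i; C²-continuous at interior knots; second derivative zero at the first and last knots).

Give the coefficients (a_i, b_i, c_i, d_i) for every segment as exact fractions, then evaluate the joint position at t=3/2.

  seg 0: a=-1 b=9/2 c=0 d=-3/8
  seg 1: a=5 b=0 c=-9/4 d=3/8
S(3/2) = 287/64

Δ: Δ0=3, Δ1=-3
row 1: diag=8, rhs=-36; c'=1/4, d'=-9/2
back: M1=-9/2
M: M0=0, M1=-9/2, M2=0
seg 0: a=-1, c=M0/2=0, d=(M1−M0)/(6·2)=-3/8, b=Δ0−h0·(2M0+M1)/6=9/2
seg 1: a=5, c=M1/2=-9/4, d=(M2−M1)/(6·2)=3/8, b=Δ1−h1·(2M1+M2)/6=0
t_q=3/2 → seg 0, τ=3/2; S=-1+9/2·τ+0·τ²+-3/8·τ³=287/64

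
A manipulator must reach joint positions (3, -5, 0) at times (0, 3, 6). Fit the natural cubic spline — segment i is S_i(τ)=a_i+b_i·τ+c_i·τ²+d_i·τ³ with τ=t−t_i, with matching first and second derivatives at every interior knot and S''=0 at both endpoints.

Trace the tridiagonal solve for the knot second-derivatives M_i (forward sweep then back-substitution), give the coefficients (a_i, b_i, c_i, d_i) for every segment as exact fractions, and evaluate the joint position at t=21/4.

Δ: Δ0=-8/3, Δ1=5/3
row 1: diag=12, rhs=26; c'=1/4, d'=13/6
back: M1=13/6
M: M0=0, M1=13/6, M2=0
seg 0: a=3, c=M0/2=0, d=(M1−M0)/(6·3)=13/108, b=Δ0−h0·(2M0+M1)/6=-15/4
seg 1: a=-5, c=M1/2=13/12, d=(M2−M1)/(6·3)=-13/108, b=Δ1−h1·(2M1+M2)/6=-1/2
t_q=21/4 → seg 1, τ=9/4; S=-5+-1/2·τ+13/12·τ²+-13/108·τ³=-515/256

  seg 0: a=3 b=-15/4 c=0 d=13/108
  seg 1: a=-5 b=-1/2 c=13/12 d=-13/108
S(21/4) = -515/256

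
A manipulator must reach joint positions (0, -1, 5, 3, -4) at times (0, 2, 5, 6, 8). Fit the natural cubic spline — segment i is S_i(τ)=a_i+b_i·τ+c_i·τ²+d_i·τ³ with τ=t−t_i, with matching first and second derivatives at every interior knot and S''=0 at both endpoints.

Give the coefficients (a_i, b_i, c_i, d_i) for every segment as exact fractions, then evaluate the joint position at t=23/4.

  seg 0: a=0 b=-289/208 c=0 d=185/832
  seg 1: a=-1 b=133/104 c=555/416 d=-35/96
  seg 2: a=5 b=-233/416 c=-405/208 d=211/416
  seg 3: a=3 b=-305/104 c=-177/416 d=59/832
S(23/4) = 98473/26624

Δ: Δ0=-1/2, Δ1=2, Δ2=-2, Δ3=-7/2
row 1: diag=10, rhs=15; c'=3/10, d'=3/2
row 2: denom=8−3·3/10=71/10; d'=(-24−3·3/2)/(71/10)=-285/71
row 3: denom=6−1·10/71=416/71; d'=(-9−1·-285/71)/(416/71)=-177/208
back: M3=-177/208
back: M2=-285/71−10/71·-177/208=-405/104
back: M1=3/2−3/10·-405/104=555/208
M: M0=0, M1=555/208, M2=-405/104, M3=-177/208, M4=0
seg 0: a=0, c=M0/2=0, d=(M1−M0)/(6·2)=185/832, b=Δ0−h0·(2M0+M1)/6=-289/208
seg 1: a=-1, c=M1/2=555/416, d=(M2−M1)/(6·3)=-35/96, b=Δ1−h1·(2M1+M2)/6=133/104
seg 2: a=5, c=M2/2=-405/208, d=(M3−M2)/(6·1)=211/416, b=Δ2−h2·(2M2+M3)/6=-233/416
seg 3: a=3, c=M3/2=-177/416, d=(M4−M3)/(6·2)=59/832, b=Δ3−h3·(2M3+M4)/6=-305/104
t_q=23/4 → seg 2, τ=3/4; S=5+-233/416·τ+-405/208·τ²+211/416·τ³=98473/26624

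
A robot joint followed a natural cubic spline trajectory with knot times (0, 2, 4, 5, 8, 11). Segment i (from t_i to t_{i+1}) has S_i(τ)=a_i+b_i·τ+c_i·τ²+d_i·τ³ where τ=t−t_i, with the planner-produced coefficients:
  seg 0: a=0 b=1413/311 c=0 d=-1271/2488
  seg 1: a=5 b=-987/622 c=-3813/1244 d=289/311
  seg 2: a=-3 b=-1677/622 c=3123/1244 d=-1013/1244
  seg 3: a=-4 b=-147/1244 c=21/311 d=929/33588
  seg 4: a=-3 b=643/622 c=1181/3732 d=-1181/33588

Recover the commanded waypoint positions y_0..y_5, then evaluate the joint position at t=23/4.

y_0 = S_0(0) = a_0 = 0
y_1 = S_1(0) = a_1 = 5
y_2 = S_2(0) = a_2 = -3
y_3 = S_3(0) = a_3 = -4
y_4 = S_4(0) = a_4 = -3
y_5 = S_4(3) = 2
t_q=23/4 is in segment 3 (τ=3/4); S_3(τ)=-321567/79616

y_0=0 y_1=5 y_2=-3 y_3=-4 y_4=-3 y_5=2
S(23/4) = -321567/79616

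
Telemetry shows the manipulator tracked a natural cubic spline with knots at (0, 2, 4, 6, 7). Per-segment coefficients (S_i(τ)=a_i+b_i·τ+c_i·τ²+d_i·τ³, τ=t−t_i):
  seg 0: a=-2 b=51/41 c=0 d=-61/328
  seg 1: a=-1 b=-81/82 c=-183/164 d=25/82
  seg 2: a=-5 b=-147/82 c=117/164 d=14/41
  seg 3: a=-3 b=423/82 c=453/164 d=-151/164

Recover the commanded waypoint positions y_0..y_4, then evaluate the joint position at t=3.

y_0 = S_0(0) = a_0 = -2
y_1 = S_1(0) = a_1 = -1
y_2 = S_2(0) = a_2 = -5
y_3 = S_3(0) = a_3 = -3
y_4 = S_3(1) = 4
t_q=3 is in segment 1 (τ=1); S_1(τ)=-459/164

y_0=-2 y_1=-1 y_2=-5 y_3=-3 y_4=4
S(3) = -459/164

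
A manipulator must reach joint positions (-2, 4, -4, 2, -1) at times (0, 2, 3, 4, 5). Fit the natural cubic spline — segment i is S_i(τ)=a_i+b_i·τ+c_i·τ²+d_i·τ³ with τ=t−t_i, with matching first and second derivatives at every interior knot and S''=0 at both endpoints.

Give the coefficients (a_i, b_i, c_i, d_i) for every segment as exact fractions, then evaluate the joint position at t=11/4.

Δ: Δ0=3, Δ1=-8, Δ2=6, Δ3=-3
row 1: diag=6, rhs=-66; c'=1/6, d'=-11
row 2: denom=4−1·1/6=23/6; d'=(84−1·-11)/(23/6)=570/23
row 3: denom=4−1·6/23=86/23; d'=(-54−1·570/23)/(86/23)=-906/43
back: M3=-906/43
back: M2=570/23−6/23·-906/43=1302/43
back: M1=-11−1/6·1302/43=-690/43
M: M0=0, M1=-690/43, M2=1302/43, M3=-906/43, M4=0
seg 0: a=-2, c=M0/2=0, d=(M1−M0)/(6·2)=-115/86, b=Δ0−h0·(2M0+M1)/6=359/43
seg 1: a=4, c=M1/2=-345/43, d=(M2−M1)/(6·1)=332/43, b=Δ1−h1·(2M1+M2)/6=-331/43
seg 2: a=-4, c=M2/2=651/43, d=(M3−M2)/(6·1)=-368/43, b=Δ2−h2·(2M2+M3)/6=-25/43
seg 3: a=2, c=M3/2=-453/43, d=(M4−M3)/(6·1)=151/43, b=Δ3−h3·(2M3+M4)/6=173/43
t_q=11/4 → seg 1, τ=3/4; S=4+-331/43·τ+-345/43·τ²+332/43·τ³=-521/172

  seg 0: a=-2 b=359/43 c=0 d=-115/86
  seg 1: a=4 b=-331/43 c=-345/43 d=332/43
  seg 2: a=-4 b=-25/43 c=651/43 d=-368/43
  seg 3: a=2 b=173/43 c=-453/43 d=151/43
S(11/4) = -521/172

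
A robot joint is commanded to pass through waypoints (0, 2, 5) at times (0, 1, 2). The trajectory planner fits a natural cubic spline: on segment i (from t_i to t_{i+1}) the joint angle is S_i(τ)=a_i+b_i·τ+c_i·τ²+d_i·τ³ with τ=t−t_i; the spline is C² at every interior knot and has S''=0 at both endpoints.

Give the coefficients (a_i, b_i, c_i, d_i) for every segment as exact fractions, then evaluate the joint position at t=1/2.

Δ: Δ0=2, Δ1=3
row 1: diag=4, rhs=6; c'=1/4, d'=3/2
back: M1=3/2
M: M0=0, M1=3/2, M2=0
seg 0: a=0, c=M0/2=0, d=(M1−M0)/(6·1)=1/4, b=Δ0−h0·(2M0+M1)/6=7/4
seg 1: a=2, c=M1/2=3/4, d=(M2−M1)/(6·1)=-1/4, b=Δ1−h1·(2M1+M2)/6=5/2
t_q=1/2 → seg 0, τ=1/2; S=0+7/4·τ+0·τ²+1/4·τ³=29/32

  seg 0: a=0 b=7/4 c=0 d=1/4
  seg 1: a=2 b=5/2 c=3/4 d=-1/4
S(1/2) = 29/32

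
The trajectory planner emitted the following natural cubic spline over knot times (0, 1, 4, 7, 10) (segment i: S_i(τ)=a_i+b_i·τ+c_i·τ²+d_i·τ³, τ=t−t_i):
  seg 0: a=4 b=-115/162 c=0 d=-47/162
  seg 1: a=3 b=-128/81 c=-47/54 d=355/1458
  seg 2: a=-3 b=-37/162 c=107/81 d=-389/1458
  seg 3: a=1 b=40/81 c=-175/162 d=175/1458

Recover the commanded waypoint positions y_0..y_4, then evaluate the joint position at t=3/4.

y_0=4 y_1=3 y_2=-3 y_3=1 y_4=-4
S(3/4) = 11561/3456

y_0 = S_0(0) = a_0 = 4
y_1 = S_1(0) = a_1 = 3
y_2 = S_2(0) = a_2 = -3
y_3 = S_3(0) = a_3 = 1
y_4 = S_3(3) = -4
t_q=3/4 is in segment 0 (τ=3/4); S_0(τ)=11561/3456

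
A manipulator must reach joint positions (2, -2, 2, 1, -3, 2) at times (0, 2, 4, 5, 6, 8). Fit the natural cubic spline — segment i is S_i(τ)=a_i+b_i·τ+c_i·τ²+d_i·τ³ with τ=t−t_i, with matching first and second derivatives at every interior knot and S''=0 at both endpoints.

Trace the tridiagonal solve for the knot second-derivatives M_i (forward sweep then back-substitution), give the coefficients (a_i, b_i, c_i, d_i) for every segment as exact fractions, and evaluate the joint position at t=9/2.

Δ: Δ0=-2, Δ1=2, Δ2=-1, Δ3=-4, Δ4=5/2
row 1: diag=8, rhs=24; c'=1/4, d'=3
row 2: denom=6−2·1/4=11/2; d'=(-18−2·3)/(11/2)=-48/11
row 3: denom=4−1·2/11=42/11; d'=(-18−1·-48/11)/(42/11)=-25/7
row 4: denom=6−1·11/42=241/42; d'=(39−1·-25/7)/(241/42)=1788/241
back: M4=1788/241
back: M3=-25/7−11/42·1788/241=-1329/241
back: M2=-48/11−2/11·-1329/241=-810/241
back: M1=3−1/4·-810/241=1851/482
M: M0=0, M1=1851/482, M2=-810/241, M3=-1329/241, M4=1788/241, M5=0
seg 0: a=2, c=M0/2=0, d=(M1−M0)/(6·2)=617/1928, b=Δ0−h0·(2M0+M1)/6=-1581/482
seg 1: a=-2, c=M1/2=1851/964, d=(M2−M1)/(6·2)=-1157/1928, b=Δ1−h1·(2M1+M2)/6=135/241
seg 2: a=2, c=M2/2=-405/241, d=(M3−M2)/(6·1)=-173/482, b=Δ2−h2·(2M2+M3)/6=501/482
seg 3: a=1, c=M3/2=-1329/482, d=(M4−M3)/(6·1)=1039/482, b=Δ3−h3·(2M3+M4)/6=-819/241
seg 4: a=-3, c=M4/2=894/241, d=(M5−M4)/(6·2)=-149/241, b=Δ4−h4·(2M4+M5)/6=-1179/482
t_q=9/2 → seg 2, τ=1/2; S=2+501/482·τ+-405/241·τ²+-173/482·τ³=7923/3856

  seg 0: a=2 b=-1581/482 c=0 d=617/1928
  seg 1: a=-2 b=135/241 c=1851/964 d=-1157/1928
  seg 2: a=2 b=501/482 c=-405/241 d=-173/482
  seg 3: a=1 b=-819/241 c=-1329/482 d=1039/482
  seg 4: a=-3 b=-1179/482 c=894/241 d=-149/241
S(9/2) = 7923/3856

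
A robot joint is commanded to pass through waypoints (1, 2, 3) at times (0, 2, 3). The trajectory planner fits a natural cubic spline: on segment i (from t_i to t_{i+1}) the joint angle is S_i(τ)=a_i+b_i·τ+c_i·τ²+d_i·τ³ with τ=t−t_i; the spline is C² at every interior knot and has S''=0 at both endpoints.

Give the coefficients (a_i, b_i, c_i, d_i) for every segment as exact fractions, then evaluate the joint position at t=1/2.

  seg 0: a=1 b=1/3 c=0 d=1/24
  seg 1: a=2 b=5/6 c=1/4 d=-1/12
S(1/2) = 75/64

Δ: Δ0=1/2, Δ1=1
row 1: diag=6, rhs=3; c'=1/6, d'=1/2
back: M1=1/2
M: M0=0, M1=1/2, M2=0
seg 0: a=1, c=M0/2=0, d=(M1−M0)/(6·2)=1/24, b=Δ0−h0·(2M0+M1)/6=1/3
seg 1: a=2, c=M1/2=1/4, d=(M2−M1)/(6·1)=-1/12, b=Δ1−h1·(2M1+M2)/6=5/6
t_q=1/2 → seg 0, τ=1/2; S=1+1/3·τ+0·τ²+1/24·τ³=75/64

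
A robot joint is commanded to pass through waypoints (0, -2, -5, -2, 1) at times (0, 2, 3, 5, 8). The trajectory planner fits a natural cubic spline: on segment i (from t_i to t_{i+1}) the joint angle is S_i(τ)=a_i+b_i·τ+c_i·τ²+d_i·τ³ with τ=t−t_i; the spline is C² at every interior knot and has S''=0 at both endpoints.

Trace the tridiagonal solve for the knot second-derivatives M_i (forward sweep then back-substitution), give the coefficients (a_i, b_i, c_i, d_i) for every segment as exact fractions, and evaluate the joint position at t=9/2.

Δ: Δ0=-1, Δ1=-3, Δ2=3/2, Δ3=1
row 1: diag=6, rhs=-12; c'=1/6, d'=-2
row 2: denom=6−1·1/6=35/6; d'=(27−1·-2)/(35/6)=174/35
row 3: denom=10−2·12/35=326/35; d'=(-3−2·174/35)/(326/35)=-453/326
back: M3=-453/326
back: M2=174/35−12/35·-453/326=888/163
back: M1=-2−1/6·888/163=-474/163
M: M0=0, M1=-474/163, M2=888/163, M3=-453/326, M4=0
seg 0: a=0, c=M0/2=0, d=(M1−M0)/(6·2)=-79/326, b=Δ0−h0·(2M0+M1)/6=-5/163
seg 1: a=-2, c=M1/2=-237/163, d=(M2−M1)/(6·1)=227/163, b=Δ1−h1·(2M1+M2)/6=-479/163
seg 2: a=-5, c=M2/2=444/163, d=(M3−M2)/(6·2)=-743/1304, b=Δ2−h2·(2M2+M3)/6=-272/163
seg 3: a=-2, c=M3/2=-453/652, d=(M4−M3)/(6·3)=151/1956, b=Δ3−h3·(2M3+M4)/6=779/326
t_q=9/2 → seg 2, τ=3/2; S=-5+-272/163·τ+444/163·τ²+-743/1304·τ³=-34397/10432

  seg 0: a=0 b=-5/163 c=0 d=-79/326
  seg 1: a=-2 b=-479/163 c=-237/163 d=227/163
  seg 2: a=-5 b=-272/163 c=444/163 d=-743/1304
  seg 3: a=-2 b=779/326 c=-453/652 d=151/1956
S(9/2) = -34397/10432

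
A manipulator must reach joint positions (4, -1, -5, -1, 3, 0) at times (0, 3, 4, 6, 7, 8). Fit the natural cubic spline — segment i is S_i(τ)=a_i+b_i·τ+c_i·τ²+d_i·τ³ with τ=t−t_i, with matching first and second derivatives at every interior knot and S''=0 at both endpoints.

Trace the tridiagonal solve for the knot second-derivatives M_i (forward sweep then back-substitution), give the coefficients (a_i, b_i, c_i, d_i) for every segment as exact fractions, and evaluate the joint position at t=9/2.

Δ: Δ0=-5/3, Δ1=-4, Δ2=2, Δ3=4, Δ4=-3
row 1: diag=8, rhs=-14; c'=1/8, d'=-7/4
row 2: denom=6−1·1/8=47/8; d'=(36−1·-7/4)/(47/8)=302/47
row 3: denom=6−2·16/47=250/47; d'=(12−2·302/47)/(250/47)=-4/25
row 4: denom=4−1·47/250=953/250; d'=(-42−1·-4/25)/(953/250)=-10460/953
back: M4=-10460/953
back: M3=-4/25−47/250·-10460/953=1814/953
back: M2=302/47−16/47·1814/953=5506/953
back: M1=-7/4−1/8·5506/953=-2356/953
M: M0=0, M1=-2356/953, M2=5506/953, M3=1814/953, M4=-10460/953, M5=0
seg 0: a=4, c=M0/2=0, d=(M1−M0)/(6·3)=-1178/8577, b=Δ0−h0·(2M0+M1)/6=-1231/2859
seg 1: a=-1, c=M1/2=-1178/953, d=(M2−M1)/(6·1)=3931/2859, b=Δ1−h1·(2M1+M2)/6=-11833/2859
seg 2: a=-5, c=M2/2=2753/953, d=(M3−M2)/(6·2)=-923/2859, b=Δ2−h2·(2M2+M3)/6=-7108/2859
seg 3: a=-1, c=M3/2=907/953, d=(M4−M3)/(6·1)=-6137/2859, b=Δ3−h3·(2M3+M4)/6=14852/2859
seg 4: a=3, c=M4/2=-5230/953, d=(M5−M4)/(6·1)=5230/2859, b=Δ4−h4·(2M4+M5)/6=1883/2859
t_q=9/2 → seg 2, τ=1/2; S=-5+-7108/2859·τ+2753/953·τ²+-923/2859·τ³=-42399/7624

  seg 0: a=4 b=-1231/2859 c=0 d=-1178/8577
  seg 1: a=-1 b=-11833/2859 c=-1178/953 d=3931/2859
  seg 2: a=-5 b=-7108/2859 c=2753/953 d=-923/2859
  seg 3: a=-1 b=14852/2859 c=907/953 d=-6137/2859
  seg 4: a=3 b=1883/2859 c=-5230/953 d=5230/2859
S(9/2) = -42399/7624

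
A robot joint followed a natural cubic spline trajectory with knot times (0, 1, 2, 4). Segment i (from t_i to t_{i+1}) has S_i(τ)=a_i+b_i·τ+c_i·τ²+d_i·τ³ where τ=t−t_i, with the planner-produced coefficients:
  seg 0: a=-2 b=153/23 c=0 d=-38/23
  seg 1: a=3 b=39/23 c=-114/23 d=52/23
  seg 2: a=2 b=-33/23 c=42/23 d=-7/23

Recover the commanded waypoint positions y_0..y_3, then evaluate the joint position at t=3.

y_0 = S_0(0) = a_0 = -2
y_1 = S_1(0) = a_1 = 3
y_2 = S_2(0) = a_2 = 2
y_3 = S_2(2) = 4
t_q=3 is in segment 2 (τ=1); S_2(τ)=48/23

y_0=-2 y_1=3 y_2=2 y_3=4
S(3) = 48/23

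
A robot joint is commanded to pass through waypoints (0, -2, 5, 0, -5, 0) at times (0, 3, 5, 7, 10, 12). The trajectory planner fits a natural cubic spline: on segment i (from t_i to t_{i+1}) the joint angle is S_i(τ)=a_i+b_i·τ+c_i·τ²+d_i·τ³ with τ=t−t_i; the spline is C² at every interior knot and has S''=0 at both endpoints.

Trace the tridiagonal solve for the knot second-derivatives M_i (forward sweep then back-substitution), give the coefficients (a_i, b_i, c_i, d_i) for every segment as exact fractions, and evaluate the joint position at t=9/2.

Δ: Δ0=-2/3, Δ1=7/2, Δ2=-5/2, Δ3=-5/3, Δ4=5/2
row 1: diag=10, rhs=25; c'=1/5, d'=5/2
row 2: denom=8−2·1/5=38/5; d'=(-36−2·5/2)/(38/5)=-205/38
row 3: denom=10−2·5/19=180/19; d'=(5−2·-205/38)/(180/19)=5/3
row 4: denom=10−3·19/60=181/20; d'=(25−3·5/3)/(181/20)=400/181
back: M4=400/181
back: M3=5/3−19/60·400/181=175/181
back: M2=-205/38−5/19·175/181=-2045/362
back: M1=5/2−1/5·-2045/362=657/181
M: M0=0, M1=657/181, M2=-2045/362, M3=175/181, M4=400/181, M5=0
seg 0: a=0, c=M0/2=0, d=(M1−M0)/(6·3)=73/362, b=Δ0−h0·(2M0+M1)/6=-2695/1086
seg 1: a=-2, c=M1/2=657/362, d=(M2−M1)/(6·2)=-3359/4344, b=Δ1−h1·(2M1+M2)/6=1609/543
seg 2: a=5, c=M2/2=-2045/724, d=(M3−M2)/(6·2)=2395/4344, b=Δ2−h2·(2M2+M3)/6=1025/1086
seg 3: a=0, c=M3/2=175/362, d=(M4−M3)/(6·3)=25/362, b=Δ3−h3·(2M3+M4)/6=-2030/543
seg 4: a=-5, c=M4/2=200/181, d=(M5−M4)/(6·2)=-100/543, b=Δ4−h4·(2M4+M5)/6=1115/1086
t_q=9/2 → seg 1, τ=3/2; S=-2+1609/543·τ+657/362·τ²+-3359/4344·τ³=45393/11584

  seg 0: a=0 b=-2695/1086 c=0 d=73/362
  seg 1: a=-2 b=1609/543 c=657/362 d=-3359/4344
  seg 2: a=5 b=1025/1086 c=-2045/724 d=2395/4344
  seg 3: a=0 b=-2030/543 c=175/362 d=25/362
  seg 4: a=-5 b=1115/1086 c=200/181 d=-100/543
S(9/2) = 45393/11584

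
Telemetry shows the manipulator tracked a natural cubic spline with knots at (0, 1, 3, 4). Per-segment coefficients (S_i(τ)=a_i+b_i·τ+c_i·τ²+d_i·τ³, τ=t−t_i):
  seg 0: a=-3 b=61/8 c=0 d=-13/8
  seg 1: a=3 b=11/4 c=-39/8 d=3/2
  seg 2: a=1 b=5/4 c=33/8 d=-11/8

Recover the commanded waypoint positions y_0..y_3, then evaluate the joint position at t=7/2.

y_0 = S_0(0) = a_0 = -3
y_1 = S_1(0) = a_1 = 3
y_2 = S_2(0) = a_2 = 1
y_3 = S_2(1) = 5
t_q=7/2 is in segment 2 (τ=1/2); S_2(τ)=159/64

y_0=-3 y_1=3 y_2=1 y_3=5
S(7/2) = 159/64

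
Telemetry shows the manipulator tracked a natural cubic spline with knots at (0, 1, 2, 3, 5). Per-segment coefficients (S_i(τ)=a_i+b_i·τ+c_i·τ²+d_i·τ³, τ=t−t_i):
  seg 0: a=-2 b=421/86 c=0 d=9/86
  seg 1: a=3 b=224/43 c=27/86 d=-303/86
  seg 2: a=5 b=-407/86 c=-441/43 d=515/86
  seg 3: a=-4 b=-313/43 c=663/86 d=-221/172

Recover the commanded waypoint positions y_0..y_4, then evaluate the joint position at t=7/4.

y_0=-2 y_1=3 y_2=5 y_3=-4 y_4=2
S(7/4) = 30807/5504

y_0 = S_0(0) = a_0 = -2
y_1 = S_1(0) = a_1 = 3
y_2 = S_2(0) = a_2 = 5
y_3 = S_3(0) = a_3 = -4
y_4 = S_3(2) = 2
t_q=7/4 is in segment 1 (τ=3/4); S_1(τ)=30807/5504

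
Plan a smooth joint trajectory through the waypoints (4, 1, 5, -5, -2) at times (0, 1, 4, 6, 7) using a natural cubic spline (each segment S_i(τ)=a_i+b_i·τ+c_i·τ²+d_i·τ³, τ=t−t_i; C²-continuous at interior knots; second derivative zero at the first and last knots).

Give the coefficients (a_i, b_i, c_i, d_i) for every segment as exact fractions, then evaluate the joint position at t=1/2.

Δ: Δ0=-3, Δ1=4/3, Δ2=-5, Δ3=3
row 1: diag=8, rhs=26; c'=3/8, d'=13/4
row 2: denom=10−3·3/8=71/8; d'=(-38−3·13/4)/(71/8)=-382/71
row 3: denom=6−2·16/71=394/71; d'=(48−2·-382/71)/(394/71)=2086/197
back: M3=2086/197
back: M2=-382/71−16/71·2086/197=-1530/197
back: M1=13/4−3/8·-1530/197=1214/197
M: M0=0, M1=1214/197, M2=-1530/197, M3=2086/197, M4=0
seg 0: a=4, c=M0/2=0, d=(M1−M0)/(6·1)=607/591, b=Δ0−h0·(2M0+M1)/6=-2380/591
seg 1: a=1, c=M1/2=607/197, d=(M2−M1)/(6·3)=-1372/1773, b=Δ1−h1·(2M1+M2)/6=-559/591
seg 2: a=5, c=M2/2=-765/197, d=(M3−M2)/(6·2)=904/591, b=Δ2−h2·(2M2+M3)/6=-1981/591
seg 3: a=-5, c=M3/2=1043/197, d=(M4−M3)/(6·1)=-1043/591, b=Δ3−h3·(2M3+M4)/6=-313/591
t_q=1/2 → seg 0, τ=1/2; S=4+-2380/591·τ+0·τ²+607/591·τ³=3333/1576

  seg 0: a=4 b=-2380/591 c=0 d=607/591
  seg 1: a=1 b=-559/591 c=607/197 d=-1372/1773
  seg 2: a=5 b=-1981/591 c=-765/197 d=904/591
  seg 3: a=-5 b=-313/591 c=1043/197 d=-1043/591
S(1/2) = 3333/1576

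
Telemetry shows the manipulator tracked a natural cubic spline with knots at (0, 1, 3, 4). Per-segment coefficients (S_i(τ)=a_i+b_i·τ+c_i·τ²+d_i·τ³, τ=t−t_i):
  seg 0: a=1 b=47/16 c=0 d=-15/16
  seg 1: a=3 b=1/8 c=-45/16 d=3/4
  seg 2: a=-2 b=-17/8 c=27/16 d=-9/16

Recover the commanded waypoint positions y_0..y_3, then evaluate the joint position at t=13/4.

y_0 = S_0(0) = a_0 = 1
y_1 = S_1(0) = a_1 = 3
y_2 = S_2(0) = a_2 = -2
y_3 = S_2(1) = -3
t_q=13/4 is in segment 2 (τ=1/4); S_2(τ)=-2493/1024

y_0=1 y_1=3 y_2=-2 y_3=-3
S(13/4) = -2493/1024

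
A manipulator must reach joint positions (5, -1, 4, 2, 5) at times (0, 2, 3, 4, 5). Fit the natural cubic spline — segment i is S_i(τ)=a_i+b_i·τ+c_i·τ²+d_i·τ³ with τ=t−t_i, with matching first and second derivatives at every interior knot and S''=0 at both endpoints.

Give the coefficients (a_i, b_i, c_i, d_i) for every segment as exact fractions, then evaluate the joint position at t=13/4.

  seg 0: a=5 b=-282/43 c=0 d=153/172
  seg 1: a=-1 b=177/43 c=459/86 d=-383/86
  seg 2: a=4 b=123/86 c=-345/43 d=395/86
  seg 3: a=2 b=-36/43 c=495/86 d=-165/86
S(13/4) = 21619/5504

Δ: Δ0=-3, Δ1=5, Δ2=-2, Δ3=3
row 1: diag=6, rhs=48; c'=1/6, d'=8
row 2: denom=4−1·1/6=23/6; d'=(-42−1·8)/(23/6)=-300/23
row 3: denom=4−1·6/23=86/23; d'=(30−1·-300/23)/(86/23)=495/43
back: M3=495/43
back: M2=-300/23−6/23·495/43=-690/43
back: M1=8−1/6·-690/43=459/43
M: M0=0, M1=459/43, M2=-690/43, M3=495/43, M4=0
seg 0: a=5, c=M0/2=0, d=(M1−M0)/(6·2)=153/172, b=Δ0−h0·(2M0+M1)/6=-282/43
seg 1: a=-1, c=M1/2=459/86, d=(M2−M1)/(6·1)=-383/86, b=Δ1−h1·(2M1+M2)/6=177/43
seg 2: a=4, c=M2/2=-345/43, d=(M3−M2)/(6·1)=395/86, b=Δ2−h2·(2M2+M3)/6=123/86
seg 3: a=2, c=M3/2=495/86, d=(M4−M3)/(6·1)=-165/86, b=Δ3−h3·(2M3+M4)/6=-36/43
t_q=13/4 → seg 2, τ=1/4; S=4+123/86·τ+-345/43·τ²+395/86·τ³=21619/5504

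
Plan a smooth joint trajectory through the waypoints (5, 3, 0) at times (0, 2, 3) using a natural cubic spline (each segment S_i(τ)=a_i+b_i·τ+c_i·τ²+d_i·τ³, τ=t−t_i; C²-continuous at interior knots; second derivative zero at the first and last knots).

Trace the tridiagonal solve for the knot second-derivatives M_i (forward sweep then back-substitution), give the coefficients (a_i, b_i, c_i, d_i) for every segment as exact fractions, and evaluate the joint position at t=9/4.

Δ: Δ0=-1, Δ1=-3
row 1: diag=6, rhs=-12; c'=1/6, d'=-2
back: M1=-2
M: M0=0, M1=-2, M2=0
seg 0: a=5, c=M0/2=0, d=(M1−M0)/(6·2)=-1/6, b=Δ0−h0·(2M0+M1)/6=-1/3
seg 1: a=3, c=M1/2=-1, d=(M2−M1)/(6·1)=1/3, b=Δ1−h1·(2M1+M2)/6=-7/3
t_q=9/4 → seg 1, τ=1/4; S=3+-7/3·τ+-1·τ²+1/3·τ³=151/64

  seg 0: a=5 b=-1/3 c=0 d=-1/6
  seg 1: a=3 b=-7/3 c=-1 d=1/3
S(9/4) = 151/64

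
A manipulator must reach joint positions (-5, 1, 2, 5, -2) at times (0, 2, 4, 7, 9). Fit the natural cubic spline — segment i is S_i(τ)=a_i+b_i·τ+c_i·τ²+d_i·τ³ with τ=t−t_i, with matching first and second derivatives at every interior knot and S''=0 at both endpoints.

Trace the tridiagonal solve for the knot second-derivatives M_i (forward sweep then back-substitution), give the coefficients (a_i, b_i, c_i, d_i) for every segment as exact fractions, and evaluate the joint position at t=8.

  seg 0: a=-5 b=2593/688 c=0 d=-529/2752
  seg 1: a=1 b=503/344 c=-1587/1376 d=925/2752
  seg 2: a=2 b=607/688 c=297/344 d=-189/688
  seg 3: a=5 b=-233/172 c=-1107/688 d=369/1376
S(8) = 3171/1376

Δ: Δ0=3, Δ1=1/2, Δ2=1, Δ3=-7/2
row 1: diag=8, rhs=-15; c'=1/4, d'=-15/8
row 2: denom=10−2·1/4=19/2; d'=(3−2·-15/8)/(19/2)=27/38
row 3: denom=10−3·6/19=172/19; d'=(-27−3·27/38)/(172/19)=-1107/344
back: M3=-1107/344
back: M2=27/38−6/19·-1107/344=297/172
back: M1=-15/8−1/4·297/172=-1587/688
M: M0=0, M1=-1587/688, M2=297/172, M3=-1107/344, M4=0
seg 0: a=-5, c=M0/2=0, d=(M1−M0)/(6·2)=-529/2752, b=Δ0−h0·(2M0+M1)/6=2593/688
seg 1: a=1, c=M1/2=-1587/1376, d=(M2−M1)/(6·2)=925/2752, b=Δ1−h1·(2M1+M2)/6=503/344
seg 2: a=2, c=M2/2=297/344, d=(M3−M2)/(6·3)=-189/688, b=Δ2−h2·(2M2+M3)/6=607/688
seg 3: a=5, c=M3/2=-1107/688, d=(M4−M3)/(6·2)=369/1376, b=Δ3−h3·(2M3+M4)/6=-233/172
t_q=8 → seg 3, τ=1; S=5+-233/172·τ+-1107/688·τ²+369/1376·τ³=3171/1376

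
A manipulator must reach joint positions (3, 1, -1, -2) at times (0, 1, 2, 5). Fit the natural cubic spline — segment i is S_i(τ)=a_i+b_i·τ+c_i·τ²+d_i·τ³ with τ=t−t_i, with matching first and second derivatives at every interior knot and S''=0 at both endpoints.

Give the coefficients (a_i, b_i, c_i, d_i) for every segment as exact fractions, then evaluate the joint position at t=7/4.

Δ: Δ0=-2, Δ1=-2, Δ2=-1/3
row 1: diag=4, rhs=0; c'=1/4, d'=0
row 2: denom=8−1·1/4=31/4; d'=(10−1·0)/(31/4)=40/31
back: M2=40/31
back: M1=0−1/4·40/31=-10/31
M: M0=0, M1=-10/31, M2=40/31, M3=0
seg 0: a=3, c=M0/2=0, d=(M1−M0)/(6·1)=-5/93, b=Δ0−h0·(2M0+M1)/6=-181/93
seg 1: a=1, c=M1/2=-5/31, d=(M2−M1)/(6·1)=25/93, b=Δ1−h1·(2M1+M2)/6=-196/93
seg 2: a=-1, c=M2/2=20/31, d=(M3−M2)/(6·3)=-20/279, b=Δ2−h2·(2M2+M3)/6=-151/93
t_q=7/4 → seg 1, τ=3/4; S=1+-196/93·τ+-5/31·τ²+25/93·τ³=-1107/1984

  seg 0: a=3 b=-181/93 c=0 d=-5/93
  seg 1: a=1 b=-196/93 c=-5/31 d=25/93
  seg 2: a=-1 b=-151/93 c=20/31 d=-20/279
S(7/4) = -1107/1984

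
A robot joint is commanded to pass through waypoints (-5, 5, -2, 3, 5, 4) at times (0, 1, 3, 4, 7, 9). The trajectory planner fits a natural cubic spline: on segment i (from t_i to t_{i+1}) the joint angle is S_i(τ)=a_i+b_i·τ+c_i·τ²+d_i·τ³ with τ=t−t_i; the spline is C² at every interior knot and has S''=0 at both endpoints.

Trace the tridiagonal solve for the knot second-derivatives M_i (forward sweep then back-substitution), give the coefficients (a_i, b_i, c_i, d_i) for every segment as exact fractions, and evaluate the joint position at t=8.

Δ: Δ0=10, Δ1=-7/2, Δ2=5, Δ3=2/3, Δ4=-1/2
row 1: diag=6, rhs=-81; c'=1/3, d'=-27/2
row 2: denom=6−2·1/3=16/3; d'=(51−2·-27/2)/(16/3)=117/8
row 3: denom=8−1·3/16=125/16; d'=(-26−1·117/8)/(125/16)=-26/5
row 4: denom=10−3·48/125=1106/125; d'=(-7−3·-26/5)/(1106/125)=1075/1106
back: M4=1075/1106
back: M3=-26/5−48/125·1075/1106=-3082/553
back: M2=117/8−3/16·-3082/553=17331/1106
back: M1=-27/2−1/3·17331/1106=-10354/553
M: M0=0, M1=-10354/553, M2=17331/1106, M3=-3082/553, M4=1075/1106, M5=0
seg 0: a=-5, c=M0/2=0, d=(M1−M0)/(6·1)=-5177/1659, b=Δ0−h0·(2M0+M1)/6=21767/1659
seg 1: a=5, c=M1/2=-5177/553, d=(M2−M1)/(6·2)=38039/13272, b=Δ1−h1·(2M1+M2)/6=6236/1659
seg 2: a=-2, c=M2/2=17331/2212, d=(M3−M2)/(6·1)=-23495/6636, b=Δ2−h2·(2M2+M3)/6=2341/3318
seg 3: a=3, c=M3/2=-1541/553, d=(M4−M3)/(6·3)=2413/6636, b=Δ3−h3·(2M3+M4)/6=38183/6636
seg 4: a=5, c=M4/2=1075/2212, d=(M5−M4)/(6·2)=-1075/13272, b=Δ4−h4·(2M4+M5)/6=-3809/3318
t_q=8 → seg 4, τ=1; S=5+-3809/3318·τ+1075/2212·τ²+-1075/13272·τ³=18833/4424

  seg 0: a=-5 b=21767/1659 c=0 d=-5177/1659
  seg 1: a=5 b=6236/1659 c=-5177/553 d=38039/13272
  seg 2: a=-2 b=2341/3318 c=17331/2212 d=-23495/6636
  seg 3: a=3 b=38183/6636 c=-1541/553 d=2413/6636
  seg 4: a=5 b=-3809/3318 c=1075/2212 d=-1075/13272
S(8) = 18833/4424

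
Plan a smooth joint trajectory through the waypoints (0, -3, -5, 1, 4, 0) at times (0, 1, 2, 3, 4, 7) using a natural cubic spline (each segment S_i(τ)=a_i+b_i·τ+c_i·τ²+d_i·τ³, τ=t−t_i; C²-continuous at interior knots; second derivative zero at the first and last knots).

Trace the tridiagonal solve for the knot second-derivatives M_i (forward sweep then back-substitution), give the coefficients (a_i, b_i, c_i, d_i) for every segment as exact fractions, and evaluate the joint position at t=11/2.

Δ: Δ0=-3, Δ1=-2, Δ2=6, Δ3=3, Δ4=-4/3
row 1: diag=4, rhs=6; c'=1/4, d'=3/2
row 2: denom=4−1·1/4=15/4; d'=(48−1·3/2)/(15/4)=62/5
row 3: denom=4−1·4/15=56/15; d'=(-18−1·62/5)/(56/15)=-57/7
row 4: denom=8−1·15/56=433/56; d'=(-26−1·-57/7)/(433/56)=-1000/433
back: M4=-1000/433
back: M3=-57/7−15/56·-1000/433=-3258/433
back: M2=62/5−4/15·-3258/433=6238/433
back: M1=3/2−1/4·6238/433=-910/433
M: M0=0, M1=-910/433, M2=6238/433, M3=-3258/433, M4=-1000/433, M5=0
seg 0: a=0, c=M0/2=0, d=(M1−M0)/(6·1)=-455/1299, b=Δ0−h0·(2M0+M1)/6=-3442/1299
seg 1: a=-3, c=M1/2=-455/433, d=(M2−M1)/(6·1)=3574/1299, b=Δ1−h1·(2M1+M2)/6=-4807/1299
seg 2: a=-5, c=M2/2=3119/433, d=(M3−M2)/(6·1)=-4748/1299, b=Δ2−h2·(2M2+M3)/6=3185/1299
seg 3: a=1, c=M3/2=-1629/433, d=(M4−M3)/(6·1)=1129/1299, b=Δ3−h3·(2M3+M4)/6=7655/1299
seg 4: a=4, c=M4/2=-500/433, d=(M5−M4)/(6·3)=500/3897, b=Δ4−h4·(2M4+M5)/6=1268/1299
t_q=11/2 → seg 4, τ=3/2; S=4+1268/1299·τ+-500/433·τ²+500/3897·τ³=2857/866

  seg 0: a=0 b=-3442/1299 c=0 d=-455/1299
  seg 1: a=-3 b=-4807/1299 c=-455/433 d=3574/1299
  seg 2: a=-5 b=3185/1299 c=3119/433 d=-4748/1299
  seg 3: a=1 b=7655/1299 c=-1629/433 d=1129/1299
  seg 4: a=4 b=1268/1299 c=-500/433 d=500/3897
S(11/2) = 2857/866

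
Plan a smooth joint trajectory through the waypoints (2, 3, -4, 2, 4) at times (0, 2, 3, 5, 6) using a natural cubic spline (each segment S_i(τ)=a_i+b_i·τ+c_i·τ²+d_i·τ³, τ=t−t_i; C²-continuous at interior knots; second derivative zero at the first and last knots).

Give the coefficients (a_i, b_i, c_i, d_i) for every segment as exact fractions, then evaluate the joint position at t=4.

Δ: Δ0=1/2, Δ1=-7, Δ2=3, Δ3=2
row 1: diag=6, rhs=-45; c'=1/6, d'=-15/2
row 2: denom=6−1·1/6=35/6; d'=(60−1·-15/2)/(35/6)=81/7
row 3: denom=6−2·12/35=186/35; d'=(-6−2·81/7)/(186/35)=-170/31
back: M3=-170/31
back: M2=81/7−12/35·-170/31=417/31
back: M1=-15/2−1/6·417/31=-302/31
M: M0=0, M1=-302/31, M2=417/31, M3=-170/31, M4=0
seg 0: a=2, c=M0/2=0, d=(M1−M0)/(6·2)=-151/186, b=Δ0−h0·(2M0+M1)/6=697/186
seg 1: a=3, c=M1/2=-151/31, d=(M2−M1)/(6·1)=719/186, b=Δ1−h1·(2M1+M2)/6=-1115/186
seg 2: a=-4, c=M2/2=417/62, d=(M3−M2)/(6·2)=-587/372, b=Δ2−h2·(2M2+M3)/6=-385/93
seg 3: a=2, c=M3/2=-85/31, d=(M4−M3)/(6·1)=85/93, b=Δ3−h3·(2M3+M4)/6=356/93
t_q=4 → seg 2, τ=1; S=-4+-385/93·τ+417/62·τ²+-587/372·τ³=-371/124

  seg 0: a=2 b=697/186 c=0 d=-151/186
  seg 1: a=3 b=-1115/186 c=-151/31 d=719/186
  seg 2: a=-4 b=-385/93 c=417/62 d=-587/372
  seg 3: a=2 b=356/93 c=-85/31 d=85/93
S(4) = -371/124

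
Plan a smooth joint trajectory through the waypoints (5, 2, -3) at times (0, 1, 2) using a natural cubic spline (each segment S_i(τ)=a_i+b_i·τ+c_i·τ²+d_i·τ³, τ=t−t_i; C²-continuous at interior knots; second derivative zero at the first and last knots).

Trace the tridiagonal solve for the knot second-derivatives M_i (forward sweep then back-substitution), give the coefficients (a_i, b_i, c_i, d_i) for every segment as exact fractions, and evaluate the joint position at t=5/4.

  seg 0: a=5 b=-5/2 c=0 d=-1/2
  seg 1: a=2 b=-4 c=-3/2 d=1/2
S(5/4) = 117/128

Δ: Δ0=-3, Δ1=-5
row 1: diag=4, rhs=-12; c'=1/4, d'=-3
back: M1=-3
M: M0=0, M1=-3, M2=0
seg 0: a=5, c=M0/2=0, d=(M1−M0)/(6·1)=-1/2, b=Δ0−h0·(2M0+M1)/6=-5/2
seg 1: a=2, c=M1/2=-3/2, d=(M2−M1)/(6·1)=1/2, b=Δ1−h1·(2M1+M2)/6=-4
t_q=5/4 → seg 1, τ=1/4; S=2+-4·τ+-3/2·τ²+1/2·τ³=117/128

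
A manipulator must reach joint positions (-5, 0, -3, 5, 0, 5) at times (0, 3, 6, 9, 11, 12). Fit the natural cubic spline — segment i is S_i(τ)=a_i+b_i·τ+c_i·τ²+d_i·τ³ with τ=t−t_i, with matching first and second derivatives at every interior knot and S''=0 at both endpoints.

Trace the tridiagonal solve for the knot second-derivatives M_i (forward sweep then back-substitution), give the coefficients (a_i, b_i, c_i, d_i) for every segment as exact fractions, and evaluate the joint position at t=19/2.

Δ: Δ0=5/3, Δ1=-1, Δ2=8/3, Δ3=-5/2, Δ4=5
row 1: diag=12, rhs=-16; c'=1/4, d'=-4/3
row 2: denom=12−3·1/4=45/4; d'=(22−3·-4/3)/(45/4)=104/45
row 3: denom=10−3·4/15=46/5; d'=(-31−3·104/45)/(46/5)=-569/138
row 4: denom=6−2·5/23=128/23; d'=(45−2·-569/138)/(128/23)=1837/192
back: M4=1837/192
back: M3=-569/138−5/23·1837/192=-397/64
back: M2=104/45−4/15·-397/64=571/144
back: M1=-4/3−1/4·571/144=-1339/576
M: M0=0, M1=-1339/576, M2=571/144, M3=-397/64, M4=1837/192, M5=0
seg 0: a=-5, c=M0/2=0, d=(M1−M0)/(6·3)=-1339/10368, b=Δ0−h0·(2M0+M1)/6=3259/1152
seg 1: a=0, c=M1/2=-1339/1152, d=(M2−M1)/(6·3)=3623/10368, b=Δ1−h1·(2M1+M2)/6=-379/576
seg 2: a=-3, c=M2/2=571/288, d=(M3−M2)/(6·3)=-5857/10368, b=Δ2−h2·(2M2+M3)/6=2077/1152
seg 3: a=5, c=M3/2=-397/128, d=(M4−M3)/(6·2)=757/576, b=Δ3−h3·(2M3+M4)/6=-895/576
seg 4: a=0, c=M4/2=1837/384, d=(M5−M4)/(6·1)=-1837/1152, b=Δ4−h4·(2M4+M5)/6=1043/576
t_q=19/2 → seg 3, τ=1/2; S=5+-895/576·τ+-397/128·τ²+757/576·τ³=1387/384

  seg 0: a=-5 b=3259/1152 c=0 d=-1339/10368
  seg 1: a=0 b=-379/576 c=-1339/1152 d=3623/10368
  seg 2: a=-3 b=2077/1152 c=571/288 d=-5857/10368
  seg 3: a=5 b=-895/576 c=-397/128 d=757/576
  seg 4: a=0 b=1043/576 c=1837/384 d=-1837/1152
S(19/2) = 1387/384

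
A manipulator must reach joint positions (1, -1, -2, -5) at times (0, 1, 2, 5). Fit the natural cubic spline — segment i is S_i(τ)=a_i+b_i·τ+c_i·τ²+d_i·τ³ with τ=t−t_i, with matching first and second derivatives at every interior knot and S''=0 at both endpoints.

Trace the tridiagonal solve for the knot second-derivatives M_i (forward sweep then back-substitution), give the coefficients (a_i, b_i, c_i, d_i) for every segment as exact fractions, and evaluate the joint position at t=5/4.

Δ: Δ0=-2, Δ1=-1, Δ2=-1
row 1: diag=4, rhs=6; c'=1/4, d'=3/2
row 2: denom=8−1·1/4=31/4; d'=(0−1·3/2)/(31/4)=-6/31
back: M2=-6/31
back: M1=3/2−1/4·-6/31=48/31
M: M0=0, M1=48/31, M2=-6/31, M3=0
seg 0: a=1, c=M0/2=0, d=(M1−M0)/(6·1)=8/31, b=Δ0−h0·(2M0+M1)/6=-70/31
seg 1: a=-1, c=M1/2=24/31, d=(M2−M1)/(6·1)=-9/31, b=Δ1−h1·(2M1+M2)/6=-46/31
seg 2: a=-2, c=M2/2=-3/31, d=(M3−M2)/(6·3)=1/93, b=Δ2−h2·(2M2+M3)/6=-25/31
t_q=5/4 → seg 1, τ=1/4; S=-1+-46/31·τ+24/31·τ²+-9/31·τ³=-2633/1984

  seg 0: a=1 b=-70/31 c=0 d=8/31
  seg 1: a=-1 b=-46/31 c=24/31 d=-9/31
  seg 2: a=-2 b=-25/31 c=-3/31 d=1/93
S(5/4) = -2633/1984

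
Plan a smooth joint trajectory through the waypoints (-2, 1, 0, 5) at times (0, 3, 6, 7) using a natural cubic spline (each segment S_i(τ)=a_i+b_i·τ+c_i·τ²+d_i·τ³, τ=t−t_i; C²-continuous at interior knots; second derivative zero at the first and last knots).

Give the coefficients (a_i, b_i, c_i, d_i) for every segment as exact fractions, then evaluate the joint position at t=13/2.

  seg 0: a=-2 b=167/87 c=0 d=-80/783
  seg 1: a=1 b=-73/87 c=-80/87 d=284/783
  seg 2: a=0 b=299/87 c=68/29 d=-68/87
S(13/2) = 64/29

Δ: Δ0=1, Δ1=-1/3, Δ2=5
row 1: diag=12, rhs=-8; c'=1/4, d'=-2/3
row 2: denom=8−3·1/4=29/4; d'=(32−3·-2/3)/(29/4)=136/29
back: M2=136/29
back: M1=-2/3−1/4·136/29=-160/87
M: M0=0, M1=-160/87, M2=136/29, M3=0
seg 0: a=-2, c=M0/2=0, d=(M1−M0)/(6·3)=-80/783, b=Δ0−h0·(2M0+M1)/6=167/87
seg 1: a=1, c=M1/2=-80/87, d=(M2−M1)/(6·3)=284/783, b=Δ1−h1·(2M1+M2)/6=-73/87
seg 2: a=0, c=M2/2=68/29, d=(M3−M2)/(6·1)=-68/87, b=Δ2−h2·(2M2+M3)/6=299/87
t_q=13/2 → seg 2, τ=1/2; S=0+299/87·τ+68/29·τ²+-68/87·τ³=64/29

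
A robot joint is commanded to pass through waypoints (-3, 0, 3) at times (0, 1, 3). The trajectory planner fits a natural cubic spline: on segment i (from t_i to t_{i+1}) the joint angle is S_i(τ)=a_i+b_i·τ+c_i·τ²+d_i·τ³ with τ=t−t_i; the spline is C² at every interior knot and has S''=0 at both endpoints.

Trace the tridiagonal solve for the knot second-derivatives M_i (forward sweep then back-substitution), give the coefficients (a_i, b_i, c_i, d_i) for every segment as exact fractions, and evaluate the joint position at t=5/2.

  seg 0: a=-3 b=13/4 c=0 d=-1/4
  seg 1: a=0 b=5/2 c=-3/4 d=1/8
S(5/2) = 159/64

Δ: Δ0=3, Δ1=3/2
row 1: diag=6, rhs=-9; c'=1/3, d'=-3/2
back: M1=-3/2
M: M0=0, M1=-3/2, M2=0
seg 0: a=-3, c=M0/2=0, d=(M1−M0)/(6·1)=-1/4, b=Δ0−h0·(2M0+M1)/6=13/4
seg 1: a=0, c=M1/2=-3/4, d=(M2−M1)/(6·2)=1/8, b=Δ1−h1·(2M1+M2)/6=5/2
t_q=5/2 → seg 1, τ=3/2; S=0+5/2·τ+-3/4·τ²+1/8·τ³=159/64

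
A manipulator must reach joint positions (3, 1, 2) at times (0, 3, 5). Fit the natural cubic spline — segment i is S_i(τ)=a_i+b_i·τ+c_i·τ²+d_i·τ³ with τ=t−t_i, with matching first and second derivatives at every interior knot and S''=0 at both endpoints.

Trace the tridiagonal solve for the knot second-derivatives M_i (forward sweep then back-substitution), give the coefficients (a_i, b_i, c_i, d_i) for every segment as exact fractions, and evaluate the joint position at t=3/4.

  seg 0: a=3 b=-61/60 c=0 d=7/180
  seg 1: a=1 b=1/30 c=7/20 d=-7/120
S(3/4) = 577/256

Δ: Δ0=-2/3, Δ1=1/2
row 1: diag=10, rhs=7; c'=1/5, d'=7/10
back: M1=7/10
M: M0=0, M1=7/10, M2=0
seg 0: a=3, c=M0/2=0, d=(M1−M0)/(6·3)=7/180, b=Δ0−h0·(2M0+M1)/6=-61/60
seg 1: a=1, c=M1/2=7/20, d=(M2−M1)/(6·2)=-7/120, b=Δ1−h1·(2M1+M2)/6=1/30
t_q=3/4 → seg 0, τ=3/4; S=3+-61/60·τ+0·τ²+7/180·τ³=577/256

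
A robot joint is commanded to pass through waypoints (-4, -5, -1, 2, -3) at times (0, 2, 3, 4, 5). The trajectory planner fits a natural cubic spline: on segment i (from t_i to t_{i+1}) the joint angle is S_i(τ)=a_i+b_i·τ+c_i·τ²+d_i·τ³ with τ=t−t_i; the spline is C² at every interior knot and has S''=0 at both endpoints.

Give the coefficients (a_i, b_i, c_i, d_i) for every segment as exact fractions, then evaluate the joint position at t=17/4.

  seg 0: a=-4 b=-85/43 c=0 d=127/344
  seg 1: a=-5 b=211/86 c=381/172 d=-115/172
  seg 2: a=-1 b=839/172 c=9/43 d=-359/172
  seg 3: a=2 b=-83/86 c=-1041/172 d=347/172
S(17/4) = 15543/11008

Δ: Δ0=-1/2, Δ1=4, Δ2=3, Δ3=-5
row 1: diag=6, rhs=27; c'=1/6, d'=9/2
row 2: denom=4−1·1/6=23/6; d'=(-6−1·9/2)/(23/6)=-63/23
row 3: denom=4−1·6/23=86/23; d'=(-48−1·-63/23)/(86/23)=-1041/86
back: M3=-1041/86
back: M2=-63/23−6/23·-1041/86=18/43
back: M1=9/2−1/6·18/43=381/86
M: M0=0, M1=381/86, M2=18/43, M3=-1041/86, M4=0
seg 0: a=-4, c=M0/2=0, d=(M1−M0)/(6·2)=127/344, b=Δ0−h0·(2M0+M1)/6=-85/43
seg 1: a=-5, c=M1/2=381/172, d=(M2−M1)/(6·1)=-115/172, b=Δ1−h1·(2M1+M2)/6=211/86
seg 2: a=-1, c=M2/2=9/43, d=(M3−M2)/(6·1)=-359/172, b=Δ2−h2·(2M2+M3)/6=839/172
seg 3: a=2, c=M3/2=-1041/172, d=(M4−M3)/(6·1)=347/172, b=Δ3−h3·(2M3+M4)/6=-83/86
t_q=17/4 → seg 3, τ=1/4; S=2+-83/86·τ+-1041/172·τ²+347/172·τ³=15543/11008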